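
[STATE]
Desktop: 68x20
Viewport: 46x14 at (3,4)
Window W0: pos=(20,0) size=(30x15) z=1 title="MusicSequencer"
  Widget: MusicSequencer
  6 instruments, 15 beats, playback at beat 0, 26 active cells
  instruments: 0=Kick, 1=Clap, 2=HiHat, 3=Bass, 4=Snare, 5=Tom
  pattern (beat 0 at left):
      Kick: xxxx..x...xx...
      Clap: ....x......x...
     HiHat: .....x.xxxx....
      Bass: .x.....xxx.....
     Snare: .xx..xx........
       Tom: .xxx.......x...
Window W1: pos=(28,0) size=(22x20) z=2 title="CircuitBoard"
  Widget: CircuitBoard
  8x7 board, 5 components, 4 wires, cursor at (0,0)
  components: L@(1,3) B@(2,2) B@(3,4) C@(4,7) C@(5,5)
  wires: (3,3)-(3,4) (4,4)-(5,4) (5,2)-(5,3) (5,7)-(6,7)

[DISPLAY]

                 ┃  Kick█┃0  [.]              
                 ┃  Clap·┃                    
                 ┃ HiHat·┃1               L   
                 ┃  Bass·┃                    
                 ┃ Snare·┃2           B       
                 ┃   Tom·┃                    
                 ┃       ┃3               · ─ 
                 ┃       ┃                    
                 ┃       ┃4                   
                 ┃       ┃                    
                 ┗━━━━━━━┃5           · ─ ·   
                         ┃                    
                         ┃6                   
                         ┃Cursor: (0,0)       


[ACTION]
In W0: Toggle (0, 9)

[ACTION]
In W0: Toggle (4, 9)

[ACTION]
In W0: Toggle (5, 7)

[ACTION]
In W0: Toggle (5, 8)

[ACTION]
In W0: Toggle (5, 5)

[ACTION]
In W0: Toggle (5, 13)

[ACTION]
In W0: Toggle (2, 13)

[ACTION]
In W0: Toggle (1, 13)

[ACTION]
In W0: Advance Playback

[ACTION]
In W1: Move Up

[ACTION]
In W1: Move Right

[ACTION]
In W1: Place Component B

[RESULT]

                 ┃  Kick█┃0      [B]          
                 ┃  Clap·┃                    
                 ┃ HiHat·┃1               L   
                 ┃  Bass·┃                    
                 ┃ Snare·┃2           B       
                 ┃   Tom·┃                    
                 ┃       ┃3               · ─ 
                 ┃       ┃                    
                 ┃       ┃4                   
                 ┃       ┃                    
                 ┗━━━━━━━┃5           · ─ ·   
                         ┃                    
                         ┃6                   
                         ┃Cursor: (0,1)       


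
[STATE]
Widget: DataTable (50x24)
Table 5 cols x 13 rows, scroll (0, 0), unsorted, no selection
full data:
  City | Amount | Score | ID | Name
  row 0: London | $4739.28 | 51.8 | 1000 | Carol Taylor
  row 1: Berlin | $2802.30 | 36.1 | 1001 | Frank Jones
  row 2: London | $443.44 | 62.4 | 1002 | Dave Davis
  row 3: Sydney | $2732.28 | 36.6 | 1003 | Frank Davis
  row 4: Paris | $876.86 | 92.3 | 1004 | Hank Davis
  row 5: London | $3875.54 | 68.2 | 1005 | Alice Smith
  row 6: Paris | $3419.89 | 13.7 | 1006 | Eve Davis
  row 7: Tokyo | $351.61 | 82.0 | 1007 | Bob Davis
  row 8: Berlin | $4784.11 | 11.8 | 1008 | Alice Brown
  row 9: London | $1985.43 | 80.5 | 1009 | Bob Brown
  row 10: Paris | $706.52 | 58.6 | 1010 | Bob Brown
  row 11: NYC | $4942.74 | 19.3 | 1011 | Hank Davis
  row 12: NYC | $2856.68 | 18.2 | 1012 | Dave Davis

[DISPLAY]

City  │Amount  │Score│ID  │Name                   
──────┼────────┼─────┼────┼────────────           
London│$4739.28│51.8 │1000│Carol Taylor           
Berlin│$2802.30│36.1 │1001│Frank Jones            
London│$443.44 │62.4 │1002│Dave Davis             
Sydney│$2732.28│36.6 │1003│Frank Davis            
Paris │$876.86 │92.3 │1004│Hank Davis             
London│$3875.54│68.2 │1005│Alice Smith            
Paris │$3419.89│13.7 │1006│Eve Davis              
Tokyo │$351.61 │82.0 │1007│Bob Davis              
Berlin│$4784.11│11.8 │1008│Alice Brown            
London│$1985.43│80.5 │1009│Bob Brown              
Paris │$706.52 │58.6 │1010│Bob Brown              
NYC   │$4942.74│19.3 │1011│Hank Davis             
NYC   │$2856.68│18.2 │1012│Dave Davis             
                                                  
                                                  
                                                  
                                                  
                                                  
                                                  
                                                  
                                                  
                                                  


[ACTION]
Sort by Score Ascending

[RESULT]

City  │Amount  │Scor▲│ID  │Name                   
──────┼────────┼─────┼────┼────────────           
Berlin│$4784.11│11.8 │1008│Alice Brown            
Paris │$3419.89│13.7 │1006│Eve Davis              
NYC   │$2856.68│18.2 │1012│Dave Davis             
NYC   │$4942.74│19.3 │1011│Hank Davis             
Berlin│$2802.30│36.1 │1001│Frank Jones            
Sydney│$2732.28│36.6 │1003│Frank Davis            
London│$4739.28│51.8 │1000│Carol Taylor           
Paris │$706.52 │58.6 │1010│Bob Brown              
London│$443.44 │62.4 │1002│Dave Davis             
London│$3875.54│68.2 │1005│Alice Smith            
London│$1985.43│80.5 │1009│Bob Brown              
Tokyo │$351.61 │82.0 │1007│Bob Davis              
Paris │$876.86 │92.3 │1004│Hank Davis             
                                                  
                                                  
                                                  
                                                  
                                                  
                                                  
                                                  
                                                  
                                                  


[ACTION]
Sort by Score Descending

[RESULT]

City  │Amount  │Scor▼│ID  │Name                   
──────┼────────┼─────┼────┼────────────           
Paris │$876.86 │92.3 │1004│Hank Davis             
Tokyo │$351.61 │82.0 │1007│Bob Davis              
London│$1985.43│80.5 │1009│Bob Brown              
London│$3875.54│68.2 │1005│Alice Smith            
London│$443.44 │62.4 │1002│Dave Davis             
Paris │$706.52 │58.6 │1010│Bob Brown              
London│$4739.28│51.8 │1000│Carol Taylor           
Sydney│$2732.28│36.6 │1003│Frank Davis            
Berlin│$2802.30│36.1 │1001│Frank Jones            
NYC   │$4942.74│19.3 │1011│Hank Davis             
NYC   │$2856.68│18.2 │1012│Dave Davis             
Paris │$3419.89│13.7 │1006│Eve Davis              
Berlin│$4784.11│11.8 │1008│Alice Brown            
                                                  
                                                  
                                                  
                                                  
                                                  
                                                  
                                                  
                                                  
                                                  


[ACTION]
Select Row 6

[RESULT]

City  │Amount  │Scor▼│ID  │Name                   
──────┼────────┼─────┼────┼────────────           
Paris │$876.86 │92.3 │1004│Hank Davis             
Tokyo │$351.61 │82.0 │1007│Bob Davis              
London│$1985.43│80.5 │1009│Bob Brown              
London│$3875.54│68.2 │1005│Alice Smith            
London│$443.44 │62.4 │1002│Dave Davis             
Paris │$706.52 │58.6 │1010│Bob Brown              
>ondon│$4739.28│51.8 │1000│Carol Taylor           
Sydney│$2732.28│36.6 │1003│Frank Davis            
Berlin│$2802.30│36.1 │1001│Frank Jones            
NYC   │$4942.74│19.3 │1011│Hank Davis             
NYC   │$2856.68│18.2 │1012│Dave Davis             
Paris │$3419.89│13.7 │1006│Eve Davis              
Berlin│$4784.11│11.8 │1008│Alice Brown            
                                                  
                                                  
                                                  
                                                  
                                                  
                                                  
                                                  
                                                  
                                                  


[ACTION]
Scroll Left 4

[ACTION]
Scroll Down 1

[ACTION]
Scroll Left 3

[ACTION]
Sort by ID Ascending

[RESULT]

City  │Amount  │Score│ID ▲│Name                   
──────┼────────┼─────┼────┼────────────           
London│$4739.28│51.8 │1000│Carol Taylor           
Berlin│$2802.30│36.1 │1001│Frank Jones            
London│$443.44 │62.4 │1002│Dave Davis             
Sydney│$2732.28│36.6 │1003│Frank Davis            
Paris │$876.86 │92.3 │1004│Hank Davis             
London│$3875.54│68.2 │1005│Alice Smith            
>aris │$3419.89│13.7 │1006│Eve Davis              
Tokyo │$351.61 │82.0 │1007│Bob Davis              
Berlin│$4784.11│11.8 │1008│Alice Brown            
London│$1985.43│80.5 │1009│Bob Brown              
Paris │$706.52 │58.6 │1010│Bob Brown              
NYC   │$4942.74│19.3 │1011│Hank Davis             
NYC   │$2856.68│18.2 │1012│Dave Davis             
                                                  
                                                  
                                                  
                                                  
                                                  
                                                  
                                                  
                                                  
                                                  


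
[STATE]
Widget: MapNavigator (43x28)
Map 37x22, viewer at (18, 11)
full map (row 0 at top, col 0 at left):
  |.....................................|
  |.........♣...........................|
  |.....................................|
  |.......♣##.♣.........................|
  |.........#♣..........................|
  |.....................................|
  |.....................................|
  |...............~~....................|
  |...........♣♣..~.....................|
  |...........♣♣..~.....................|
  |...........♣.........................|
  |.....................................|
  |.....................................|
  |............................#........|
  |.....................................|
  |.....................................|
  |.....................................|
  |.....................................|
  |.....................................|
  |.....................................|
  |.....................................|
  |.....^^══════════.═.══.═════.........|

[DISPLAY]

                                           
                                           
                                           
   .....................................   
   .........♣...........................   
   .....................................   
   .......♣##.♣.........................   
   .........#♣..........................   
   .....................................   
   .....................................   
   ...............~~....................   
   ...........♣♣..~.....................   
   ...........♣♣..~.....................   
   ...........♣.........................   
   ..................@..................   
   .....................................   
   ............................#........   
   .....................................   
   .....................................   
   .....................................   
   .....................................   
   .....................................   
   .....................................   
   .....................................   
   .....^^══════════.═.══.═════.........   
                                           
                                           
                                           


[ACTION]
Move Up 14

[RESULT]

                                           
                                           
                                           
                                           
                                           
                                           
                                           
                                           
                                           
                                           
                                           
                                           
                                           
                                           
   ..................@..................   
   .........♣...........................   
   .....................................   
   .......♣##.♣.........................   
   .........#♣..........................   
   .....................................   
   .....................................   
   ...............~~....................   
   ...........♣♣..~.....................   
   ...........♣♣..~.....................   
   ...........♣.........................   
   .....................................   
   .....................................   
   ............................#........   


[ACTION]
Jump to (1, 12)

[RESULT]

                                           
                                           
                    .......................
                    .........♣.............
                    .......................
                    .......♣##.♣...........
                    .........#♣............
                    .......................
                    .......................
                    ...............~~......
                    ...........♣♣..~.......
                    ...........♣♣..~.......
                    ...........♣...........
                    .......................
                    .@.....................
                    .......................
                    .......................
                    .......................
                    .......................
                    .......................
                    .......................
                    .......................
                    .......................
                    .....^^══════════.═.══.
                                           
                                           
                                           
                                           


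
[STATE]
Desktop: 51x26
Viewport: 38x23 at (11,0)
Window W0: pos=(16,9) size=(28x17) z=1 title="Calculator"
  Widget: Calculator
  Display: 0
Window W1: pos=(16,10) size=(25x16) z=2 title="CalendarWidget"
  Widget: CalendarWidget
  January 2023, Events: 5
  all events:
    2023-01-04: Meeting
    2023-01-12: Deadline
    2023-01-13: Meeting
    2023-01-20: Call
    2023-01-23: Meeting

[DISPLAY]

                                      
                                      
                                      
                                      
                                      
                                      
                                      
                                      
                                      
     ┏━━━━━━━━━━━━━━━━━━━━━━━━━━┓     
     ┏━━━━━━━━━━━━━━━━━━━━━━━┓  ┃     
     ┃ CalendarWidget        ┃──┨     
     ┠───────────────────────┨ 0┃     
     ┃      January 2023     ┃  ┃     
     ┃Mo Tu We Th Fr Sa Su   ┃  ┃     
     ┃                   1   ┃  ┃     
     ┃ 2  3  4*  5  6  7  8  ┃  ┃     
     ┃ 9 10 11 12* 13* 14 15 ┃  ┃     
     ┃16 17 18 19 20* 21 22  ┃  ┃     
     ┃23* 24 25 26 27 28 29  ┃  ┃     
     ┃30 31                  ┃  ┃     
     ┃                       ┃  ┃     
     ┃                       ┃  ┃     


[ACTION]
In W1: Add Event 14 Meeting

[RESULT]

                                      
                                      
                                      
                                      
                                      
                                      
                                      
                                      
                                      
     ┏━━━━━━━━━━━━━━━━━━━━━━━━━━┓     
     ┏━━━━━━━━━━━━━━━━━━━━━━━┓  ┃     
     ┃ CalendarWidget        ┃──┨     
     ┠───────────────────────┨ 0┃     
     ┃      January 2023     ┃  ┃     
     ┃Mo Tu We Th Fr Sa Su   ┃  ┃     
     ┃                   1   ┃  ┃     
     ┃ 2  3  4*  5  6  7  8  ┃  ┃     
     ┃ 9 10 11 12* 13* 14* 15┃  ┃     
     ┃16 17 18 19 20* 21 22  ┃  ┃     
     ┃23* 24 25 26 27 28 29  ┃  ┃     
     ┃30 31                  ┃  ┃     
     ┃                       ┃  ┃     
     ┃                       ┃  ┃     


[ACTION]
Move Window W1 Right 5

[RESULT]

                                      
                                      
                                      
                                      
                                      
                                      
                                      
                                      
                                      
     ┏━━━━━━━━━━━━━━━━━━━━━━━━━━┓     
     ┃ Cal┏━━━━━━━━━━━━━━━━━━━━━━━┓   
     ┠────┃ CalendarWidget        ┃   
     ┃    ┠───────────────────────┨   
     ┃┌───┃      January 2023     ┃   
     ┃│ 7 ┃Mo Tu We Th Fr Sa Su   ┃   
     ┃├───┃                   1   ┃   
     ┃│ 4 ┃ 2  3  4*  5  6  7  8  ┃   
     ┃├───┃ 9 10 11 12* 13* 14* 15┃   
     ┃│ 1 ┃16 17 18 19 20* 21 22  ┃   
     ┃├───┃23* 24 25 26 27 28 29  ┃   
     ┃│ 0 ┃30 31                  ┃   
     ┃├───┃                       ┃   
     ┃│ C ┃                       ┃   


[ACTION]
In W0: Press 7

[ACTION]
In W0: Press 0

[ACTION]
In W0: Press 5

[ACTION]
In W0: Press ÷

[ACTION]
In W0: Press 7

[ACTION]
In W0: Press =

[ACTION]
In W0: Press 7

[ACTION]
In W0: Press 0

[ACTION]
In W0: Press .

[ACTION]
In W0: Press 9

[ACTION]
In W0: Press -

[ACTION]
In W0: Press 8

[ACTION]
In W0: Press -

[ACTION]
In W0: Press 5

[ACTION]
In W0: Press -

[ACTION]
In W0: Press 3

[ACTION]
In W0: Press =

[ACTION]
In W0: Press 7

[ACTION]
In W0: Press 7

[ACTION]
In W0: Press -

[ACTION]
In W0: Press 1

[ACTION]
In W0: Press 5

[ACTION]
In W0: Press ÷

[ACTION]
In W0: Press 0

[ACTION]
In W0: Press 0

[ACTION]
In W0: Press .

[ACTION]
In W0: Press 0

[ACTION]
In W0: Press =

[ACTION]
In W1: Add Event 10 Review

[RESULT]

                                      
                                      
                                      
                                      
                                      
                                      
                                      
                                      
                                      
     ┏━━━━━━━━━━━━━━━━━━━━━━━━━━┓     
     ┃ Cal┏━━━━━━━━━━━━━━━━━━━━━━━┓   
     ┠────┃ CalendarWidget        ┃   
     ┃    ┠───────────────────────┨   
     ┃┌───┃      January 2023     ┃   
     ┃│ 7 ┃Mo Tu We Th Fr Sa Su   ┃   
     ┃├───┃                   1   ┃   
     ┃│ 4 ┃ 2  3  4*  5  6  7  8  ┃   
     ┃├───┃ 9 10* 11 12* 13* 14* 1┃   
     ┃│ 1 ┃16 17 18 19 20* 21 22  ┃   
     ┃├───┃23* 24 25 26 27 28 29  ┃   
     ┃│ 0 ┃30 31                  ┃   
     ┃├───┃                       ┃   
     ┃│ C ┃                       ┃   


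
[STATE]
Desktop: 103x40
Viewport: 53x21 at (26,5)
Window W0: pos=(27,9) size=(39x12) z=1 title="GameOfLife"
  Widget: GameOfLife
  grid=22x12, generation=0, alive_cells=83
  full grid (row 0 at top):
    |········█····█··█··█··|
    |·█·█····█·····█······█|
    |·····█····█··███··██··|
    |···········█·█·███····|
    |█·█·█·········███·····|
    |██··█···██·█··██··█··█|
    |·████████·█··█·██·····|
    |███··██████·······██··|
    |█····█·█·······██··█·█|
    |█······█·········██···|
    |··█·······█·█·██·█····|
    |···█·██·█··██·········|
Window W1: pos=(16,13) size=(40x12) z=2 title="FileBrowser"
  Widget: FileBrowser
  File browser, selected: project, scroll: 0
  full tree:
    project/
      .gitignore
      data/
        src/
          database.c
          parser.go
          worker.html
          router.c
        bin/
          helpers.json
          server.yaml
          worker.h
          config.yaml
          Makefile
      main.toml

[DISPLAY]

                                                     
                                                     
                                                     
                                                     
 ┏━━━━━━━━━━━━━━━━━━━━━━━━━━━━━━━━━━━━━┓             
 ┃ GameOfLife                          ┃             
 ┠─────────────────────────────────────┨             
 ┃Gen: 0                               ┃             
━━━━━━━━━━━━━━━━━━━━━━━━━━━━━┓         ┃             
ser                          ┃         ┃             
─────────────────────────────┨         ┃             
ject/                        ┃         ┃             
gnore                        ┃         ┃             
ata/                         ┃         ┃             
toml                         ┃         ┃             
                             ┃━━━━━━━━━┛             
                             ┃                       
                             ┃                       
                             ┃                       
━━━━━━━━━━━━━━━━━━━━━━━━━━━━━┛                       
                                                     


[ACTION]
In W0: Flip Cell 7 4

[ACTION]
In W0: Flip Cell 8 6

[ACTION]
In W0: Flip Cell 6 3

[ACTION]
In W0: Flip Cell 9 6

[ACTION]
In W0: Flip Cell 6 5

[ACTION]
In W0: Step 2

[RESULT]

                                                     
                                                     
                                                     
                                                     
 ┏━━━━━━━━━━━━━━━━━━━━━━━━━━━━━━━━━━━━━┓             
 ┃ GameOfLife                          ┃             
 ┠─────────────────────────────────────┨             
 ┃Gen: 2                               ┃             
━━━━━━━━━━━━━━━━━━━━━━━━━━━━━┓         ┃             
ser                          ┃         ┃             
─────────────────────────────┨         ┃             
ject/                        ┃         ┃             
gnore                        ┃         ┃             
ata/                         ┃         ┃             
toml                         ┃         ┃             
                             ┃━━━━━━━━━┛             
                             ┃                       
                             ┃                       
                             ┃                       
━━━━━━━━━━━━━━━━━━━━━━━━━━━━━┛                       
                                                     


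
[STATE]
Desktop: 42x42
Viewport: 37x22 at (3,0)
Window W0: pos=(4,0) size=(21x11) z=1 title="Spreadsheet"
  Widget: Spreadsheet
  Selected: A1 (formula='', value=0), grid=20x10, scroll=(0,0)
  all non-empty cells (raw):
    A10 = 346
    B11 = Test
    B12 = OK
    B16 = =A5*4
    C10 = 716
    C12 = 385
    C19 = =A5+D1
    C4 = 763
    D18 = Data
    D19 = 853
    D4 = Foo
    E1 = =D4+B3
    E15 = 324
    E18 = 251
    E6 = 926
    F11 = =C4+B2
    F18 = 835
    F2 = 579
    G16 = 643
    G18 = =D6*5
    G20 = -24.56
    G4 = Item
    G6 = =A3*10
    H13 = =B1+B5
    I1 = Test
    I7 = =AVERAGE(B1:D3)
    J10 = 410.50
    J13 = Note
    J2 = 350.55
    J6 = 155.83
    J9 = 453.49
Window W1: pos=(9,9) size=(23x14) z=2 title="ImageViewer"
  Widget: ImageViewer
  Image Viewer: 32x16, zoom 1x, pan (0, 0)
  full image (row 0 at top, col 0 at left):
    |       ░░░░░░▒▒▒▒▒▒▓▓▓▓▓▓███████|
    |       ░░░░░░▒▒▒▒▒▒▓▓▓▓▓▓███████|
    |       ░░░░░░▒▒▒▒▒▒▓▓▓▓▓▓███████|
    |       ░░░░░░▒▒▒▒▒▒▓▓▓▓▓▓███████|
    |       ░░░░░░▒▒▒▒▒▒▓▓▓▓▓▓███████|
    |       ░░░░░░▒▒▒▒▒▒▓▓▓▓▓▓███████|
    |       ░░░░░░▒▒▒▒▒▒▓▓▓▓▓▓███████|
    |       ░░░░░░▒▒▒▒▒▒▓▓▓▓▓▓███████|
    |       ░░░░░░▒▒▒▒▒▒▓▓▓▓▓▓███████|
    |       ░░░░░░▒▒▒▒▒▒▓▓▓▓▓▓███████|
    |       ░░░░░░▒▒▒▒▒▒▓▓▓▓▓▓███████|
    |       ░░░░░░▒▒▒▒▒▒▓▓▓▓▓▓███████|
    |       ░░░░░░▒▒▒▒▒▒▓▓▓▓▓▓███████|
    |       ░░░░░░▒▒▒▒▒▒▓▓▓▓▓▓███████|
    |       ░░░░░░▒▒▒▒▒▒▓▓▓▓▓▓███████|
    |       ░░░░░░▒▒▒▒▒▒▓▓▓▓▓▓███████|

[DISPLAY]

 ┏━━━━━━━━━━━━━━━━━━━┓               
 ┃ Spreadsheet       ┃               
 ┠───────────────────┨               
 ┃A1:                ┃               
 ┃       A       B   ┃               
 ┃-------------------┃               
 ┃  1      [0]       ┃               
 ┃  2        0       ┃               
 ┃  3        0       ┃               
 ┃  4 ┏━━━━━━━━━━━━━━━━━━━━━┓        
 ┗━━━━┃ ImageViewer         ┃        
      ┠─────────────────────┨        
      ┃       ░░░░░░▒▒▒▒▒▒▓▓┃        
      ┃       ░░░░░░▒▒▒▒▒▒▓▓┃        
      ┃       ░░░░░░▒▒▒▒▒▒▓▓┃        
      ┃       ░░░░░░▒▒▒▒▒▒▓▓┃        
      ┃       ░░░░░░▒▒▒▒▒▒▓▓┃        
      ┃       ░░░░░░▒▒▒▒▒▒▓▓┃        
      ┃       ░░░░░░▒▒▒▒▒▒▓▓┃        
      ┃       ░░░░░░▒▒▒▒▒▒▓▓┃        
      ┃       ░░░░░░▒▒▒▒▒▒▓▓┃        
      ┃       ░░░░░░▒▒▒▒▒▒▓▓┃        


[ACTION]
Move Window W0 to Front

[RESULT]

 ┏━━━━━━━━━━━━━━━━━━━┓               
 ┃ Spreadsheet       ┃               
 ┠───────────────────┨               
 ┃A1:                ┃               
 ┃       A       B   ┃               
 ┃-------------------┃               
 ┃  1      [0]       ┃               
 ┃  2        0       ┃               
 ┃  3        0       ┃               
 ┃  4        0       ┃━━━━━━┓        
 ┗━━━━━━━━━━━━━━━━━━━┛      ┃        
      ┠─────────────────────┨        
      ┃       ░░░░░░▒▒▒▒▒▒▓▓┃        
      ┃       ░░░░░░▒▒▒▒▒▒▓▓┃        
      ┃       ░░░░░░▒▒▒▒▒▒▓▓┃        
      ┃       ░░░░░░▒▒▒▒▒▒▓▓┃        
      ┃       ░░░░░░▒▒▒▒▒▒▓▓┃        
      ┃       ░░░░░░▒▒▒▒▒▒▓▓┃        
      ┃       ░░░░░░▒▒▒▒▒▒▓▓┃        
      ┃       ░░░░░░▒▒▒▒▒▒▓▓┃        
      ┃       ░░░░░░▒▒▒▒▒▒▓▓┃        
      ┃       ░░░░░░▒▒▒▒▒▒▓▓┃        


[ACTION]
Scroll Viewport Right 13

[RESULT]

━━━━━━━━━━━━━━━━━━━┓                 
 Spreadsheet       ┃                 
───────────────────┨                 
A1:                ┃                 
       A       B   ┃                 
-------------------┃                 
  1      [0]       ┃                 
  2        0       ┃                 
  3        0       ┃                 
  4        0       ┃━━━━━━┓          
━━━━━━━━━━━━━━━━━━━┛      ┃          
    ┠─────────────────────┨          
    ┃       ░░░░░░▒▒▒▒▒▒▓▓┃          
    ┃       ░░░░░░▒▒▒▒▒▒▓▓┃          
    ┃       ░░░░░░▒▒▒▒▒▒▓▓┃          
    ┃       ░░░░░░▒▒▒▒▒▒▓▓┃          
    ┃       ░░░░░░▒▒▒▒▒▒▓▓┃          
    ┃       ░░░░░░▒▒▒▒▒▒▓▓┃          
    ┃       ░░░░░░▒▒▒▒▒▒▓▓┃          
    ┃       ░░░░░░▒▒▒▒▒▒▓▓┃          
    ┃       ░░░░░░▒▒▒▒▒▒▓▓┃          
    ┃       ░░░░░░▒▒▒▒▒▒▓▓┃          


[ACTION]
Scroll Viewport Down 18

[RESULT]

    ┃       ░░░░░░▒▒▒▒▒▒▓▓┃          
    ┃       ░░░░░░▒▒▒▒▒▒▓▓┃          
    ┃       ░░░░░░▒▒▒▒▒▒▓▓┃          
    ┃       ░░░░░░▒▒▒▒▒▒▓▓┃          
    ┗━━━━━━━━━━━━━━━━━━━━━┛          
                                     
                                     
                                     
                                     
                                     
                                     
                                     
                                     
                                     
                                     
                                     
                                     
                                     
                                     
                                     
                                     
                                     


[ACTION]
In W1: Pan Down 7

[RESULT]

    ┃       ░░░░░░▒▒▒▒▒▒▓▓┃          
    ┃       ░░░░░░▒▒▒▒▒▒▓▓┃          
    ┃       ░░░░░░▒▒▒▒▒▒▓▓┃          
    ┃                     ┃          
    ┗━━━━━━━━━━━━━━━━━━━━━┛          
                                     
                                     
                                     
                                     
                                     
                                     
                                     
                                     
                                     
                                     
                                     
                                     
                                     
                                     
                                     
                                     
                                     


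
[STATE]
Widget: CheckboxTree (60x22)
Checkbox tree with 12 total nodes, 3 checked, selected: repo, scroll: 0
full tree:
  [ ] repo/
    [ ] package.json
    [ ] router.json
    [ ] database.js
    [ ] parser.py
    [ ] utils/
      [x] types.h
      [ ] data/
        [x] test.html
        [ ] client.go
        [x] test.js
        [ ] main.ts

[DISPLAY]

>[-] repo/                                                  
   [ ] package.json                                         
   [ ] router.json                                          
   [ ] database.js                                          
   [ ] parser.py                                            
   [-] utils/                                               
     [x] types.h                                            
     [-] data/                                              
       [x] test.html                                        
       [ ] client.go                                        
       [x] test.js                                          
       [ ] main.ts                                          
                                                            
                                                            
                                                            
                                                            
                                                            
                                                            
                                                            
                                                            
                                                            
                                                            


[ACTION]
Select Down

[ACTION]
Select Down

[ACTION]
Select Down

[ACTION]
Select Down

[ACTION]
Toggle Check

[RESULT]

 [-] repo/                                                  
   [ ] package.json                                         
   [ ] router.json                                          
   [ ] database.js                                          
>  [x] parser.py                                            
   [-] utils/                                               
     [x] types.h                                            
     [-] data/                                              
       [x] test.html                                        
       [ ] client.go                                        
       [x] test.js                                          
       [ ] main.ts                                          
                                                            
                                                            
                                                            
                                                            
                                                            
                                                            
                                                            
                                                            
                                                            
                                                            


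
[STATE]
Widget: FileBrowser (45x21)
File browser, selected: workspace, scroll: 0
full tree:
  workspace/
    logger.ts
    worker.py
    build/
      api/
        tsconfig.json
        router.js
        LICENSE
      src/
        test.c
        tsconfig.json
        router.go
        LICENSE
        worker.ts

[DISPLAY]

> [-] workspace/                             
    logger.ts                                
    worker.py                                
    [+] build/                               
                                             
                                             
                                             
                                             
                                             
                                             
                                             
                                             
                                             
                                             
                                             
                                             
                                             
                                             
                                             
                                             
                                             


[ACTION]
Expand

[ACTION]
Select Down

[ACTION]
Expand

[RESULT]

  [-] workspace/                             
  > logger.ts                                
    worker.py                                
    [+] build/                               
                                             
                                             
                                             
                                             
                                             
                                             
                                             
                                             
                                             
                                             
                                             
                                             
                                             
                                             
                                             
                                             
                                             


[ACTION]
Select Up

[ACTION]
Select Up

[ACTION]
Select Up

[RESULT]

> [-] workspace/                             
    logger.ts                                
    worker.py                                
    [+] build/                               
                                             
                                             
                                             
                                             
                                             
                                             
                                             
                                             
                                             
                                             
                                             
                                             
                                             
                                             
                                             
                                             
                                             
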